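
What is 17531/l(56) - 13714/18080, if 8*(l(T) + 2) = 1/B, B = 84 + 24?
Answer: -136938769399/15612080 ≈ -8771.3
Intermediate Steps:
B = 108
l(T) = -1727/864 (l(T) = -2 + (⅛)/108 = -2 + (⅛)*(1/108) = -2 + 1/864 = -1727/864)
17531/l(56) - 13714/18080 = 17531/(-1727/864) - 13714/18080 = 17531*(-864/1727) - 13714*1/18080 = -15146784/1727 - 6857/9040 = -136938769399/15612080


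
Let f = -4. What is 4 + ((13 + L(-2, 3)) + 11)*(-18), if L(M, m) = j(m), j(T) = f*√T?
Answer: -428 + 72*√3 ≈ -303.29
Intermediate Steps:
j(T) = -4*√T
L(M, m) = -4*√m
4 + ((13 + L(-2, 3)) + 11)*(-18) = 4 + ((13 - 4*√3) + 11)*(-18) = 4 + (24 - 4*√3)*(-18) = 4 + (-432 + 72*√3) = -428 + 72*√3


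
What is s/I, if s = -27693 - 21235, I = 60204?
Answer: -12232/15051 ≈ -0.81270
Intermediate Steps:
s = -48928
s/I = -48928/60204 = -48928*1/60204 = -12232/15051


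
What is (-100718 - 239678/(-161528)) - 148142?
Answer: -20098809201/80764 ≈ -2.4886e+5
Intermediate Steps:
(-100718 - 239678/(-161528)) - 148142 = (-100718 - 239678*(-1/161528)) - 148142 = (-100718 + 119839/80764) - 148142 = -8134268713/80764 - 148142 = -20098809201/80764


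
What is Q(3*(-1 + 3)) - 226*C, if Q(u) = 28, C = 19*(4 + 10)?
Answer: -60088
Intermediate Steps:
C = 266 (C = 19*14 = 266)
Q(3*(-1 + 3)) - 226*C = 28 - 226*266 = 28 - 60116 = -60088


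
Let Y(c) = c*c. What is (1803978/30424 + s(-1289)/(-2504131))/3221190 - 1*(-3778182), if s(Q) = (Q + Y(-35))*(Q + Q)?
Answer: 92719818716422551815603/24540855553271736 ≈ 3.7782e+6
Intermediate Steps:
Y(c) = c²
s(Q) = 2*Q*(1225 + Q) (s(Q) = (Q + (-35)²)*(Q + Q) = (Q + 1225)*(2*Q) = (1225 + Q)*(2*Q) = 2*Q*(1225 + Q))
(1803978/30424 + s(-1289)/(-2504131))/3221190 - 1*(-3778182) = (1803978/30424 + (2*(-1289)*(1225 - 1289))/(-2504131))/3221190 - 1*(-3778182) = (1803978*(1/30424) + (2*(-1289)*(-64))*(-1/2504131))*(1/3221190) + 3778182 = (901989/15212 + 164992*(-1/2504131))*(1/3221190) + 3778182 = (901989/15212 - 164992/2504131)*(1/3221190) + 3778182 = (2256188758255/38092840772)*(1/3221190) + 3778182 = 451237751651/24540855553271736 + 3778182 = 92719818716422551815603/24540855553271736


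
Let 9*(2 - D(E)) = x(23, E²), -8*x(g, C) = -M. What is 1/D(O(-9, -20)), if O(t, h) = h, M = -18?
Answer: 4/9 ≈ 0.44444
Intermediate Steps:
x(g, C) = -9/4 (x(g, C) = -(-1)*(-18)/8 = -⅛*18 = -9/4)
D(E) = 9/4 (D(E) = 2 - ⅑*(-9/4) = 2 + ¼ = 9/4)
1/D(O(-9, -20)) = 1/(9/4) = 4/9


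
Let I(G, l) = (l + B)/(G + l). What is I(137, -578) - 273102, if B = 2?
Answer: -13381934/49 ≈ -2.7310e+5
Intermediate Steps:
I(G, l) = (2 + l)/(G + l) (I(G, l) = (l + 2)/(G + l) = (2 + l)/(G + l))
I(137, -578) - 273102 = (2 - 578)/(137 - 578) - 273102 = -576/(-441) - 273102 = -1/441*(-576) - 273102 = 64/49 - 273102 = -13381934/49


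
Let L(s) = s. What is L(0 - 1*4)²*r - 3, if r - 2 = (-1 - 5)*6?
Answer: -547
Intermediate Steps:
r = -34 (r = 2 + (-1 - 5)*6 = 2 - 6*6 = 2 - 36 = -34)
L(0 - 1*4)²*r - 3 = (0 - 1*4)²*(-34) - 3 = (0 - 4)²*(-34) - 3 = (-4)²*(-34) - 3 = 16*(-34) - 3 = -544 - 3 = -547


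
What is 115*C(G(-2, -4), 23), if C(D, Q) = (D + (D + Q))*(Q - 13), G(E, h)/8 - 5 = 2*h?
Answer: -28750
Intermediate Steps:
G(E, h) = 40 + 16*h (G(E, h) = 40 + 8*(2*h) = 40 + 16*h)
C(D, Q) = (-13 + Q)*(Q + 2*D) (C(D, Q) = (Q + 2*D)*(-13 + Q) = (-13 + Q)*(Q + 2*D))
115*C(G(-2, -4), 23) = 115*(23² - 26*(40 + 16*(-4)) - 13*23 + 2*(40 + 16*(-4))*23) = 115*(529 - 26*(40 - 64) - 299 + 2*(40 - 64)*23) = 115*(529 - 26*(-24) - 299 + 2*(-24)*23) = 115*(529 + 624 - 299 - 1104) = 115*(-250) = -28750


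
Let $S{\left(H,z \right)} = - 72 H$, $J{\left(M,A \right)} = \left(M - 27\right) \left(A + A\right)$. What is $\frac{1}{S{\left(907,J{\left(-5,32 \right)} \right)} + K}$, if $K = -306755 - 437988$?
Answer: $- \frac{1}{810047} \approx -1.2345 \cdot 10^{-6}$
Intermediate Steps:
$J{\left(M,A \right)} = 2 A \left(-27 + M\right)$ ($J{\left(M,A \right)} = \left(-27 + M\right) 2 A = 2 A \left(-27 + M\right)$)
$K = -744743$
$\frac{1}{S{\left(907,J{\left(-5,32 \right)} \right)} + K} = \frac{1}{\left(-72\right) 907 - 744743} = \frac{1}{-65304 - 744743} = \frac{1}{-810047} = - \frac{1}{810047}$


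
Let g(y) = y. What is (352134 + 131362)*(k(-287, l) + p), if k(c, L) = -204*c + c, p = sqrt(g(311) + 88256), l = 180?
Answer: 28168960456 + 483496*sqrt(88567) ≈ 2.8313e+10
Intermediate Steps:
p = sqrt(88567) (p = sqrt(311 + 88256) = sqrt(88567) ≈ 297.60)
k(c, L) = -203*c
(352134 + 131362)*(k(-287, l) + p) = (352134 + 131362)*(-203*(-287) + sqrt(88567)) = 483496*(58261 + sqrt(88567)) = 28168960456 + 483496*sqrt(88567)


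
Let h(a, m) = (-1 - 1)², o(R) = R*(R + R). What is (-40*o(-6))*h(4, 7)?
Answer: -11520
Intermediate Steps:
o(R) = 2*R² (o(R) = R*(2*R) = 2*R²)
h(a, m) = 4 (h(a, m) = (-2)² = 4)
(-40*o(-6))*h(4, 7) = -80*(-6)²*4 = -80*36*4 = -40*72*4 = -2880*4 = -11520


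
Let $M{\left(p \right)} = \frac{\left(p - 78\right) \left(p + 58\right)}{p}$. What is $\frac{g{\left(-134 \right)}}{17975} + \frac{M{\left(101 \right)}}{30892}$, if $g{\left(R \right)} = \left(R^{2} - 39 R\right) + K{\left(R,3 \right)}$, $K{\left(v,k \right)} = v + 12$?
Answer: $\frac{14403011219}{11216730740} \approx 1.2841$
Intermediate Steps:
$K{\left(v,k \right)} = 12 + v$
$g{\left(R \right)} = 12 + R^{2} - 38 R$ ($g{\left(R \right)} = \left(R^{2} - 39 R\right) + \left(12 + R\right) = 12 + R^{2} - 38 R$)
$M{\left(p \right)} = \frac{\left(-78 + p\right) \left(58 + p\right)}{p}$
$\frac{g{\left(-134 \right)}}{17975} + \frac{M{\left(101 \right)}}{30892} = \frac{12 + \left(-134\right)^{2} - -5092}{17975} + \frac{-20 + 101 - \frac{4524}{101}}{30892} = \left(12 + 17956 + 5092\right) \frac{1}{17975} + \left(-20 + 101 - \frac{4524}{101}\right) \frac{1}{30892} = 23060 \cdot \frac{1}{17975} + \left(-20 + 101 - \frac{4524}{101}\right) \frac{1}{30892} = \frac{4612}{3595} + \frac{3657}{101} \cdot \frac{1}{30892} = \frac{4612}{3595} + \frac{3657}{3120092} = \frac{14403011219}{11216730740}$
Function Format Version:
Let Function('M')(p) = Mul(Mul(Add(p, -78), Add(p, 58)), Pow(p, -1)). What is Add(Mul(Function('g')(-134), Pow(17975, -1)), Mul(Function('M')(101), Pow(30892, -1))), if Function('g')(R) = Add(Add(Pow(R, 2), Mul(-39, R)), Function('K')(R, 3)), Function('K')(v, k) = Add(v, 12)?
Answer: Rational(14403011219, 11216730740) ≈ 1.2841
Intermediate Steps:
Function('K')(v, k) = Add(12, v)
Function('g')(R) = Add(12, Pow(R, 2), Mul(-38, R)) (Function('g')(R) = Add(Add(Pow(R, 2), Mul(-39, R)), Add(12, R)) = Add(12, Pow(R, 2), Mul(-38, R)))
Function('M')(p) = Mul(Pow(p, -1), Add(-78, p), Add(58, p)) (Function('M')(p) = Mul(Mul(Add(-78, p), Add(58, p)), Pow(p, -1)) = Mul(Pow(p, -1), Add(-78, p), Add(58, p)))
Add(Mul(Function('g')(-134), Pow(17975, -1)), Mul(Function('M')(101), Pow(30892, -1))) = Add(Mul(Add(12, Pow(-134, 2), Mul(-38, -134)), Pow(17975, -1)), Mul(Add(-20, 101, Mul(-4524, Pow(101, -1))), Pow(30892, -1))) = Add(Mul(Add(12, 17956, 5092), Rational(1, 17975)), Mul(Add(-20, 101, Mul(-4524, Rational(1, 101))), Rational(1, 30892))) = Add(Mul(23060, Rational(1, 17975)), Mul(Add(-20, 101, Rational(-4524, 101)), Rational(1, 30892))) = Add(Rational(4612, 3595), Mul(Rational(3657, 101), Rational(1, 30892))) = Add(Rational(4612, 3595), Rational(3657, 3120092)) = Rational(14403011219, 11216730740)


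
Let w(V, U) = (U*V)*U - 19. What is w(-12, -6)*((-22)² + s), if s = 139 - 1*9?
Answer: -276914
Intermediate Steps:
s = 130 (s = 139 - 9 = 130)
w(V, U) = -19 + V*U² (w(V, U) = V*U² - 19 = -19 + V*U²)
w(-12, -6)*((-22)² + s) = (-19 - 12*(-6)²)*((-22)² + 130) = (-19 - 12*36)*(484 + 130) = (-19 - 432)*614 = -451*614 = -276914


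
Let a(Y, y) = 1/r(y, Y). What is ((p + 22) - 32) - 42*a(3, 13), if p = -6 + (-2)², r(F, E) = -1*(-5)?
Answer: -102/5 ≈ -20.400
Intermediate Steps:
r(F, E) = 5
p = -2 (p = -6 + 4 = -2)
a(Y, y) = ⅕ (a(Y, y) = 1/5 = ⅕)
((p + 22) - 32) - 42*a(3, 13) = ((-2 + 22) - 32) - 42*⅕ = (20 - 32) - 42/5 = -12 - 42/5 = -102/5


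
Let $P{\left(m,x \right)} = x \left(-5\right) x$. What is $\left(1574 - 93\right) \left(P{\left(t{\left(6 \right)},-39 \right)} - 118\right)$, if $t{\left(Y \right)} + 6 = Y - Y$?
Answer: $-11437763$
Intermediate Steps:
$t{\left(Y \right)} = -6$ ($t{\left(Y \right)} = -6 + \left(Y - Y\right) = -6 + 0 = -6$)
$P{\left(m,x \right)} = - 5 x^{2}$ ($P{\left(m,x \right)} = - 5 x x = - 5 x^{2}$)
$\left(1574 - 93\right) \left(P{\left(t{\left(6 \right)},-39 \right)} - 118\right) = \left(1574 - 93\right) \left(- 5 \left(-39\right)^{2} - 118\right) = 1481 \left(\left(-5\right) 1521 - 118\right) = 1481 \left(-7605 - 118\right) = 1481 \left(-7723\right) = -11437763$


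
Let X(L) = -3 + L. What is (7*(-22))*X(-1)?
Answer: 616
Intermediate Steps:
(7*(-22))*X(-1) = (7*(-22))*(-3 - 1) = -154*(-4) = 616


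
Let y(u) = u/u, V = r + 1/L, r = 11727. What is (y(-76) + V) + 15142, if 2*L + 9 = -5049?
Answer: 67954229/2529 ≈ 26870.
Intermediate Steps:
L = -2529 (L = -9/2 + (½)*(-5049) = -9/2 - 5049/2 = -2529)
V = 29657582/2529 (V = 11727 + 1/(-2529) = 11727 - 1/2529 = 29657582/2529 ≈ 11727.)
y(u) = 1
(y(-76) + V) + 15142 = (1 + 29657582/2529) + 15142 = 29660111/2529 + 15142 = 67954229/2529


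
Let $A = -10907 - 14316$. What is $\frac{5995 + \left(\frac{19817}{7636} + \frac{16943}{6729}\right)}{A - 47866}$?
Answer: $- \frac{308301676121}{3755506067316} \approx -0.082093$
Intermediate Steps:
$A = -25223$ ($A = -10907 - 14316 = -25223$)
$\frac{5995 + \left(\frac{19817}{7636} + \frac{16943}{6729}\right)}{A - 47866} = \frac{5995 + \left(\frac{19817}{7636} + \frac{16943}{6729}\right)}{-25223 - 47866} = \frac{5995 + \left(19817 \cdot \frac{1}{7636} + 16943 \cdot \frac{1}{6729}\right)}{-73089} = \left(5995 + \left(\frac{19817}{7636} + \frac{16943}{6729}\right)\right) \left(- \frac{1}{73089}\right) = \left(5995 + \frac{262725341}{51382644}\right) \left(- \frac{1}{73089}\right) = \frac{308301676121}{51382644} \left(- \frac{1}{73089}\right) = - \frac{308301676121}{3755506067316}$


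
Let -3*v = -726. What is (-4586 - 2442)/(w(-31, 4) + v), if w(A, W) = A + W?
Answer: -7028/215 ≈ -32.688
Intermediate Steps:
v = 242 (v = -⅓*(-726) = 242)
(-4586 - 2442)/(w(-31, 4) + v) = (-4586 - 2442)/((-31 + 4) + 242) = -7028/(-27 + 242) = -7028/215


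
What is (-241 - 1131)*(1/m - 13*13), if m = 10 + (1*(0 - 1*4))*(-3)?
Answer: 2549862/11 ≈ 2.3181e+5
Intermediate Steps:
m = 22 (m = 10 + (1*(0 - 4))*(-3) = 10 + (1*(-4))*(-3) = 10 - 4*(-3) = 10 + 12 = 22)
(-241 - 1131)*(1/m - 13*13) = (-241 - 1131)*(1/22 - 13*13) = -1372*(1/22 - 169) = -1372*(-3717/22) = 2549862/11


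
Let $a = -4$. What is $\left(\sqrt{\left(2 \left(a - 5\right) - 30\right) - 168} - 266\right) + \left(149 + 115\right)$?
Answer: $-2 + 6 i \sqrt{6} \approx -2.0 + 14.697 i$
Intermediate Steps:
$\left(\sqrt{\left(2 \left(a - 5\right) - 30\right) - 168} - 266\right) + \left(149 + 115\right) = \left(\sqrt{\left(2 \left(-4 - 5\right) - 30\right) - 168} - 266\right) + \left(149 + 115\right) = \left(\sqrt{\left(2 \left(-9\right) - 30\right) - 168} - 266\right) + 264 = \left(\sqrt{\left(-18 - 30\right) - 168} - 266\right) + 264 = \left(\sqrt{-48 - 168} - 266\right) + 264 = \left(\sqrt{-216} - 266\right) + 264 = \left(6 i \sqrt{6} - 266\right) + 264 = \left(-266 + 6 i \sqrt{6}\right) + 264 = -2 + 6 i \sqrt{6}$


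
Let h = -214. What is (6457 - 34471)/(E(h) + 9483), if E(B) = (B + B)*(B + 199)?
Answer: -9338/5301 ≈ -1.7616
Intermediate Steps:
E(B) = 2*B*(199 + B) (E(B) = (2*B)*(199 + B) = 2*B*(199 + B))
(6457 - 34471)/(E(h) + 9483) = (6457 - 34471)/(2*(-214)*(199 - 214) + 9483) = -28014/(2*(-214)*(-15) + 9483) = -28014/(6420 + 9483) = -28014/15903 = -28014*1/15903 = -9338/5301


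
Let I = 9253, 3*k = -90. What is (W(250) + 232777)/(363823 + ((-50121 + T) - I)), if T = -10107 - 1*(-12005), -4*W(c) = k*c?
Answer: 234652/306347 ≈ 0.76597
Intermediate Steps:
k = -30 (k = (⅓)*(-90) = -30)
W(c) = 15*c/2 (W(c) = -(-15)*c/2 = 15*c/2)
T = 1898 (T = -10107 + 12005 = 1898)
(W(250) + 232777)/(363823 + ((-50121 + T) - I)) = ((15/2)*250 + 232777)/(363823 + ((-50121 + 1898) - 1*9253)) = (1875 + 232777)/(363823 + (-48223 - 9253)) = 234652/(363823 - 57476) = 234652/306347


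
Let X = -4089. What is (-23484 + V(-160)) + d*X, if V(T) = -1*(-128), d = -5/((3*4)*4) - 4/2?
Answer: -236033/16 ≈ -14752.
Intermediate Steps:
d = -101/48 (d = -5/(12*4) - 4*½ = -5/48 - 2 = -101/48 ≈ -2.1042)
V(T) = 128
(-23484 + V(-160)) + d*X = (-23484 + 128) - 101/48*(-4089) = -23356 + 137663/16 = -236033/16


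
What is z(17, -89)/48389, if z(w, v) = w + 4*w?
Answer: 85/48389 ≈ 0.0017566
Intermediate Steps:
z(w, v) = 5*w
z(17, -89)/48389 = (5*17)/48389 = 85*(1/48389) = 85/48389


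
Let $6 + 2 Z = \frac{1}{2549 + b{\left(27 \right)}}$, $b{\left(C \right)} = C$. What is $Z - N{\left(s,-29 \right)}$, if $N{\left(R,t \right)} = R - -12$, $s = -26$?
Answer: $\frac{56673}{5152} \approx 11.0$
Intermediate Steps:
$N{\left(R,t \right)} = 12 + R$ ($N{\left(R,t \right)} = R + 12 = 12 + R$)
$Z = - \frac{15455}{5152}$ ($Z = -3 + \frac{1}{2 \left(2549 + 27\right)} = -3 + \frac{1}{2 \cdot 2576} = -3 + \frac{1}{2} \cdot \frac{1}{2576} = -3 + \frac{1}{5152} = - \frac{15455}{5152} \approx -2.9998$)
$Z - N{\left(s,-29 \right)} = - \frac{15455}{5152} - \left(12 - 26\right) = - \frac{15455}{5152} - -14 = - \frac{15455}{5152} + 14 = \frac{56673}{5152}$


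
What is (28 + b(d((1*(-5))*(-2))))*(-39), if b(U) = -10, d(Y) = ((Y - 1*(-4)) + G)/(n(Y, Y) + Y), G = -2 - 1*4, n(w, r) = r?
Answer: -702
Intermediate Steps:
G = -6 (G = -2 - 4 = -6)
d(Y) = (-2 + Y)/(2*Y) (d(Y) = ((Y - 1*(-4)) - 6)/(Y + Y) = ((Y + 4) - 6)/((2*Y)) = ((4 + Y) - 6)*(1/(2*Y)) = (-2 + Y)*(1/(2*Y)) = (-2 + Y)/(2*Y))
(28 + b(d((1*(-5))*(-2))))*(-39) = (28 - 10)*(-39) = 18*(-39) = -702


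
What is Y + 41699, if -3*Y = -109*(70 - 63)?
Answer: 125860/3 ≈ 41953.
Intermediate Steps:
Y = 763/3 (Y = -(-109)*(70 - 63)/3 = -(-109)*7/3 = -⅓*(-763) = 763/3 ≈ 254.33)
Y + 41699 = 763/3 + 41699 = 125860/3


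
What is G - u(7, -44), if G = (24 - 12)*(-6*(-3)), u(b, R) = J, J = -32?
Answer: 248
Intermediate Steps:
u(b, R) = -32
G = 216 (G = 12*18 = 216)
G - u(7, -44) = 216 - 1*(-32) = 216 + 32 = 248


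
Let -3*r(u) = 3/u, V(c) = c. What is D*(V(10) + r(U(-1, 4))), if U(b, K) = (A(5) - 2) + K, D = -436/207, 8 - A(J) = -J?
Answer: -64964/3105 ≈ -20.922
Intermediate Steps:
A(J) = 8 + J (A(J) = 8 - (-1)*J = 8 + J)
D = -436/207 (D = -436*1/207 = -436/207 ≈ -2.1063)
U(b, K) = 11 + K (U(b, K) = ((8 + 5) - 2) + K = (13 - 2) + K = 11 + K)
r(u) = -1/u
D*(V(10) + r(U(-1, 4))) = -436*(10 - 1/(11 + 4))/207 = -436*(10 - 1/15)/207 = -436/207*149/15 = -64964/3105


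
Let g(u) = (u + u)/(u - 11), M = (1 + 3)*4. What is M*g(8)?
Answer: -256/3 ≈ -85.333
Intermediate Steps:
M = 16 (M = 4*4 = 16)
g(u) = 2*u/(-11 + u) (g(u) = (2*u)/(-11 + u) = 2*u/(-11 + u))
M*g(8) = 16*(2*8/(-11 + 8)) = 16*(2*8/(-3)) = 16*(2*8*(-⅓)) = 16*(-16/3) = -256/3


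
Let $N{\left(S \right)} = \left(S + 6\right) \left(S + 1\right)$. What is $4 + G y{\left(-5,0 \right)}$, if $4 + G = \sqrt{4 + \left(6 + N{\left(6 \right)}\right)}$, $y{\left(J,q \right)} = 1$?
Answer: $\sqrt{94} \approx 9.6954$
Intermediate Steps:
$N{\left(S \right)} = \left(1 + S\right) \left(6 + S\right)$ ($N{\left(S \right)} = \left(6 + S\right) \left(1 + S\right) = \left(1 + S\right) \left(6 + S\right)$)
$G = -4 + \sqrt{94}$ ($G = -4 + \sqrt{4 + \left(6 + \left(6 + 6^{2} + 7 \cdot 6\right)\right)} = -4 + \sqrt{4 + \left(6 + \left(6 + 36 + 42\right)\right)} = -4 + \sqrt{4 + \left(6 + 84\right)} = -4 + \sqrt{4 + 90} = -4 + \sqrt{94} \approx 5.6954$)
$4 + G y{\left(-5,0 \right)} = 4 + \left(-4 + \sqrt{94}\right) 1 = 4 - \left(4 - \sqrt{94}\right) = \sqrt{94}$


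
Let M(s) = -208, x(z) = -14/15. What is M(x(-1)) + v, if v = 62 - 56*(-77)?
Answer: 4166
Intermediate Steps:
x(z) = -14/15 (x(z) = -14*1/15 = -14/15)
v = 4374 (v = 62 + 4312 = 4374)
M(x(-1)) + v = -208 + 4374 = 4166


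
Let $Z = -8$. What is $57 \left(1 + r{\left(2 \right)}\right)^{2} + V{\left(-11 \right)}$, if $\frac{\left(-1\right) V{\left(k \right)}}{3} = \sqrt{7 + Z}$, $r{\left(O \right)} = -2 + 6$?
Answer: $1425 - 3 i \approx 1425.0 - 3.0 i$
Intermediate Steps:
$r{\left(O \right)} = 4$
$V{\left(k \right)} = - 3 i$ ($V{\left(k \right)} = - 3 \sqrt{7 - 8} = - 3 \sqrt{-1} = - 3 i$)
$57 \left(1 + r{\left(2 \right)}\right)^{2} + V{\left(-11 \right)} = 57 \left(1 + 4\right)^{2} - 3 i = 57 \cdot 5^{2} - 3 i = 57 \cdot 25 - 3 i = 1425 - 3 i$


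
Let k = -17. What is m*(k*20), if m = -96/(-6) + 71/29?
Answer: -181900/29 ≈ -6272.4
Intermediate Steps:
m = 535/29 (m = -96*(-1/6) + 71*(1/29) = 16 + 71/29 = 535/29 ≈ 18.448)
m*(k*20) = 535*(-17*20)/29 = (535/29)*(-340) = -181900/29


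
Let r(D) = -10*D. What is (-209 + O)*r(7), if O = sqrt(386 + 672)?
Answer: 14630 - 1610*sqrt(2) ≈ 12353.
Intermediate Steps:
O = 23*sqrt(2) (O = sqrt(1058) = 23*sqrt(2) ≈ 32.527)
(-209 + O)*r(7) = (-209 + 23*sqrt(2))*(-10*7) = (-209 + 23*sqrt(2))*(-70) = 14630 - 1610*sqrt(2)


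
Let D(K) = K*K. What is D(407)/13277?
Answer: 15059/1207 ≈ 12.476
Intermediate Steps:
D(K) = K²
D(407)/13277 = 407²/13277 = 165649*(1/13277) = 15059/1207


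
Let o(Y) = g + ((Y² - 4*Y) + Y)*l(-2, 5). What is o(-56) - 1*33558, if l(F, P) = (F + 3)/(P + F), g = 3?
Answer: -97361/3 ≈ -32454.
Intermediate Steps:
l(F, P) = (3 + F)/(F + P)
o(Y) = 3 - Y + Y²/3 (o(Y) = 3 + ((Y² - 4*Y) + Y)*((3 - 2)/(-2 + 5)) = 3 + (Y² - 3*Y)*(1/3) = 3 + (Y² - 3*Y)*((⅓)*1) = 3 + (Y² - 3*Y)*(⅓) = 3 + (-Y + Y²/3) = 3 - Y + Y²/3)
o(-56) - 1*33558 = (3 - 1*(-56) + (⅓)*(-56)²) - 1*33558 = (3 + 56 + (⅓)*3136) - 33558 = (3 + 56 + 3136/3) - 33558 = 3313/3 - 33558 = -97361/3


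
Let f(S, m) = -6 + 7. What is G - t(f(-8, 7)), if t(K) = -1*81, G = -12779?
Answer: -12698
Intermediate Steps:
f(S, m) = 1
t(K) = -81
G - t(f(-8, 7)) = -12779 - 1*(-81) = -12779 + 81 = -12698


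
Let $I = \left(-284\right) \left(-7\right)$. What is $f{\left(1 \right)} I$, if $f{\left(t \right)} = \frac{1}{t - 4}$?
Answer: $- \frac{1988}{3} \approx -662.67$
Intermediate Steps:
$f{\left(t \right)} = \frac{1}{-4 + t}$
$I = 1988$
$f{\left(1 \right)} I = \frac{1}{-4 + 1} \cdot 1988 = \frac{1}{-3} \cdot 1988 = \left(- \frac{1}{3}\right) 1988 = - \frac{1988}{3}$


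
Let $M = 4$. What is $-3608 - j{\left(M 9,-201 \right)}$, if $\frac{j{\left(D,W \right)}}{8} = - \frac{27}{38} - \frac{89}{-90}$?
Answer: $- \frac{3086744}{855} \approx -3610.2$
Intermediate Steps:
$j{\left(D,W \right)} = \frac{1904}{855}$ ($j{\left(D,W \right)} = 8 \left(- \frac{27}{38} - \frac{89}{-90}\right) = 8 \left(\left(-27\right) \frac{1}{38} - - \frac{89}{90}\right) = 8 \left(- \frac{27}{38} + \frac{89}{90}\right) = 8 \cdot \frac{238}{855} = \frac{1904}{855}$)
$-3608 - j{\left(M 9,-201 \right)} = -3608 - \frac{1904}{855} = - \frac{3086744}{855}$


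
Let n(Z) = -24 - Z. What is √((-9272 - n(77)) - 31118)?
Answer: I*√40289 ≈ 200.72*I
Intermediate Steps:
√((-9272 - n(77)) - 31118) = √((-9272 - (-24 - 1*77)) - 31118) = √((-9272 - (-24 - 77)) - 31118) = √((-9272 - 1*(-101)) - 31118) = √((-9272 + 101) - 31118) = √(-9171 - 31118) = √(-40289) = I*√40289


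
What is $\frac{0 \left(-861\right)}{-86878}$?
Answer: $0$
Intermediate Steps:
$\frac{0 \left(-861\right)}{-86878} = 0 \left(- \frac{1}{86878}\right) = 0$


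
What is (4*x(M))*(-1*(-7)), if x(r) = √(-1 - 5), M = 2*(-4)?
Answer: 28*I*√6 ≈ 68.586*I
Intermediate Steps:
M = -8
x(r) = I*√6 (x(r) = √(-6) = I*√6)
(4*x(M))*(-1*(-7)) = (4*(I*√6))*(-1*(-7)) = (4*I*√6)*7 = 28*I*√6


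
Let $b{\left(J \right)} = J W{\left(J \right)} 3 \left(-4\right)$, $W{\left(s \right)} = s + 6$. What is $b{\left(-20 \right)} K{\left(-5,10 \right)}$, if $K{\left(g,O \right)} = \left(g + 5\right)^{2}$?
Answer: $0$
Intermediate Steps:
$K{\left(g,O \right)} = \left(5 + g\right)^{2}$
$W{\left(s \right)} = 6 + s$
$b{\left(J \right)} = - 12 J \left(6 + J\right)$ ($b{\left(J \right)} = J \left(6 + J\right) 3 \left(-4\right) = 3 J \left(6 + J\right) \left(-4\right) = - 12 J \left(6 + J\right)$)
$b{\left(-20 \right)} K{\left(-5,10 \right)} = \left(-12\right) \left(-20\right) \left(6 - 20\right) \left(5 - 5\right)^{2} = \left(-12\right) \left(-20\right) \left(-14\right) 0^{2} = \left(-3360\right) 0 = 0$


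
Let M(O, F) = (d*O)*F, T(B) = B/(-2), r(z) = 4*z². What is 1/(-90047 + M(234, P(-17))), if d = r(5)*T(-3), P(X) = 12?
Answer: 1/331153 ≈ 3.0198e-6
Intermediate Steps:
T(B) = -B/2 (T(B) = B*(-½) = -B/2)
d = 150 (d = (4*5²)*(-½*(-3)) = (4*25)*(3/2) = 100*(3/2) = 150)
M(O, F) = 150*F*O (M(O, F) = (150*O)*F = 150*F*O)
1/(-90047 + M(234, P(-17))) = 1/(-90047 + 150*12*234) = 1/(-90047 + 421200) = 1/331153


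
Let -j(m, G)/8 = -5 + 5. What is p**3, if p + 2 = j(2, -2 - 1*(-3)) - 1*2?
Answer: -64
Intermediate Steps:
j(m, G) = 0 (j(m, G) = -8*(-5 + 5) = -8*0 = 0)
p = -4 (p = -2 + (0 - 1*2) = -2 + (0 - 2) = -2 - 2 = -4)
p**3 = (-4)**3 = -64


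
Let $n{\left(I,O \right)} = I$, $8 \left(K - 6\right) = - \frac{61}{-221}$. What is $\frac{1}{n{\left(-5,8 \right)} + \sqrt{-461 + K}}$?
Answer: $- \frac{8840}{848579} - \frac{2 i \sqrt{355535518}}{848579} \approx -0.010417 - 0.044441 i$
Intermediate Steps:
$K = \frac{10669}{1768}$ ($K = 6 + \frac{\left(-61\right) \frac{1}{-221}}{8} = 6 + \frac{\left(-61\right) \left(- \frac{1}{221}\right)}{8} = 6 + \frac{1}{8} \cdot \frac{61}{221} = 6 + \frac{61}{1768} = \frac{10669}{1768} \approx 6.0345$)
$\frac{1}{n{\left(-5,8 \right)} + \sqrt{-461 + K}} = \frac{1}{-5 + \sqrt{-461 + \frac{10669}{1768}}} = \frac{1}{-5 + \sqrt{- \frac{804379}{1768}}} = \frac{1}{-5 + \frac{i \sqrt{355535518}}{884}}$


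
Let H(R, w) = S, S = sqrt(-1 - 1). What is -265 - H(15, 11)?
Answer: -265 - I*sqrt(2) ≈ -265.0 - 1.4142*I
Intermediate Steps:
S = I*sqrt(2) (S = sqrt(-2) = I*sqrt(2) ≈ 1.4142*I)
H(R, w) = I*sqrt(2)
-265 - H(15, 11) = -265 - I*sqrt(2)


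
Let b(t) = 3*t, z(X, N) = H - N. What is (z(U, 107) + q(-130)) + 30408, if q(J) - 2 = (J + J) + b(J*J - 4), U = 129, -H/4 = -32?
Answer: 80859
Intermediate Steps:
H = 128 (H = -4*(-32) = 128)
z(X, N) = 128 - N
q(J) = -10 + 2*J + 3*J² (q(J) = 2 + ((J + J) + 3*(J*J - 4)) = 2 + (2*J + 3*(J² - 4)) = 2 + (2*J + 3*(-4 + J²)) = 2 + (2*J + (-12 + 3*J²)) = 2 + (-12 + 2*J + 3*J²) = -10 + 2*J + 3*J²)
(z(U, 107) + q(-130)) + 30408 = ((128 - 1*107) + (-10 + 2*(-130) + 3*(-130)²)) + 30408 = ((128 - 107) + (-10 - 260 + 3*16900)) + 30408 = (21 + (-10 - 260 + 50700)) + 30408 = (21 + 50430) + 30408 = 50451 + 30408 = 80859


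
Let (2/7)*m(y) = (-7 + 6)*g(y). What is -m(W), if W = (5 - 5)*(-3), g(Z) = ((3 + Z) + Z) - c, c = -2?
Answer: 35/2 ≈ 17.500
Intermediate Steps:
g(Z) = 5 + 2*Z (g(Z) = ((3 + Z) + Z) - 1*(-2) = (3 + 2*Z) + 2 = 5 + 2*Z)
W = 0 (W = 0*(-3) = 0)
m(y) = -35/2 - 7*y (m(y) = 7*((-7 + 6)*(5 + 2*y))/2 = 7*(-(5 + 2*y))/2 = 7*(-5 - 2*y)/2 = -35/2 - 7*y)
-m(W) = -(-35/2 - 7*0) = -(-35/2 + 0) = -1*(-35/2) = 35/2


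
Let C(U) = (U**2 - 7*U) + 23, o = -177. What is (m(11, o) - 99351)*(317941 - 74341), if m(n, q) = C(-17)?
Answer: -24096912000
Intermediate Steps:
C(U) = 23 + U**2 - 7*U
m(n, q) = 431 (m(n, q) = 23 + (-17)**2 - 7*(-17) = 23 + 289 + 119 = 431)
(m(11, o) - 99351)*(317941 - 74341) = (431 - 99351)*(317941 - 74341) = -98920*243600 = -24096912000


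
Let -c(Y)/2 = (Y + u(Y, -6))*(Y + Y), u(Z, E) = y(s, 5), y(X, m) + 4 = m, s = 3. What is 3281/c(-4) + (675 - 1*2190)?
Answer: -76001/48 ≈ -1583.4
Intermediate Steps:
y(X, m) = -4 + m
u(Z, E) = 1 (u(Z, E) = -4 + 5 = 1)
c(Y) = -4*Y*(1 + Y) (c(Y) = -2*(Y + 1)*(Y + Y) = -2*(1 + Y)*2*Y = -4*Y*(1 + Y))
3281/c(-4) + (675 - 1*2190) = 3281/((-4*(-4)*(1 - 4))) + (675 - 1*2190) = 3281/((-4*(-4)*(-3))) + (675 - 2190) = 3281/(-48) - 1515 = 3281*(-1/48) - 1515 = -3281/48 - 1515 = -76001/48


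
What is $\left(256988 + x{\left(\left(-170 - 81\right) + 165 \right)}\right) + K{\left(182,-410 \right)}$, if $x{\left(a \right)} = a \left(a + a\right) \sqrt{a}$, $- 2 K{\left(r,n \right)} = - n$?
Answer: $256783 + 14792 i \sqrt{86} \approx 2.5678 \cdot 10^{5} + 1.3718 \cdot 10^{5} i$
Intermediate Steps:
$K{\left(r,n \right)} = \frac{n}{2}$ ($K{\left(r,n \right)} = - \frac{\left(-1\right) n}{2} = \frac{n}{2}$)
$x{\left(a \right)} = 2 a^{\frac{5}{2}}$ ($x{\left(a \right)} = a 2 a \sqrt{a} = 2 a^{2} \sqrt{a} = 2 a^{\frac{5}{2}}$)
$\left(256988 + x{\left(\left(-170 - 81\right) + 165 \right)}\right) + K{\left(182,-410 \right)} = \left(256988 + 2 \left(\left(-170 - 81\right) + 165\right)^{\frac{5}{2}}\right) + \frac{1}{2} \left(-410\right) = \left(256988 + 2 \left(-251 + 165\right)^{\frac{5}{2}}\right) - 205 = \left(256988 + 2 \left(-86\right)^{\frac{5}{2}}\right) - 205 = \left(256988 + 2 \cdot 7396 i \sqrt{86}\right) - 205 = \left(256988 + 14792 i \sqrt{86}\right) - 205 = 256783 + 14792 i \sqrt{86}$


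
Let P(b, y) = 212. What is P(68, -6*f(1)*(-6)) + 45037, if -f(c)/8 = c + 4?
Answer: 45249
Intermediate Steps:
f(c) = -32 - 8*c (f(c) = -8*(c + 4) = -8*(4 + c) = -32 - 8*c)
P(68, -6*f(1)*(-6)) + 45037 = 212 + 45037 = 45249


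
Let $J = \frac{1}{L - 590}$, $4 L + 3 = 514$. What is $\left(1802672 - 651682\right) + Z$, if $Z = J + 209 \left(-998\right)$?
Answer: $\frac{1742512388}{1849} \approx 9.4241 \cdot 10^{5}$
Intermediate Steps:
$L = \frac{511}{4}$ ($L = - \frac{3}{4} + \frac{1}{4} \cdot 514 = - \frac{3}{4} + \frac{257}{2} = \frac{511}{4} \approx 127.75$)
$J = - \frac{4}{1849}$ ($J = \frac{1}{\frac{511}{4} - 590} = \frac{1}{- \frac{1849}{4}} = - \frac{4}{1849} \approx -0.0021633$)
$Z = - \frac{385668122}{1849}$ ($Z = - \frac{4}{1849} + 209 \left(-998\right) = - \frac{4}{1849} - 208582 = - \frac{385668122}{1849} \approx -2.0858 \cdot 10^{5}$)
$\left(1802672 - 651682\right) + Z = \left(1802672 - 651682\right) - \frac{385668122}{1849} = 1150990 - \frac{385668122}{1849} = \frac{1742512388}{1849}$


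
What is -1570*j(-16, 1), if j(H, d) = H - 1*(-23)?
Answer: -10990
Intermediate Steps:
j(H, d) = 23 + H (j(H, d) = H + 23 = 23 + H)
-1570*j(-16, 1) = -1570*(23 - 16) = -1570*7 = -10990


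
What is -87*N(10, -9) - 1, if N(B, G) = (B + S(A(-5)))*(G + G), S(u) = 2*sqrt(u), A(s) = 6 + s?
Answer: 18791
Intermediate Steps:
N(B, G) = 2*G*(2 + B) (N(B, G) = (B + 2*sqrt(6 - 5))*(G + G) = (B + 2*sqrt(1))*(2*G) = (B + 2*1)*(2*G) = (B + 2)*(2*G) = (2 + B)*(2*G) = 2*G*(2 + B))
-87*N(10, -9) - 1 = -174*(-9)*(2 + 10) - 1 = -174*(-9)*12 - 1 = -87*(-216) - 1 = 18792 - 1 = 18791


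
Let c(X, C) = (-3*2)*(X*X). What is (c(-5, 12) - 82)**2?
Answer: 53824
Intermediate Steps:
c(X, C) = -6*X**2
(c(-5, 12) - 82)**2 = (-6*(-5)**2 - 82)**2 = (-6*25 - 82)**2 = (-150 - 82)**2 = (-232)**2 = 53824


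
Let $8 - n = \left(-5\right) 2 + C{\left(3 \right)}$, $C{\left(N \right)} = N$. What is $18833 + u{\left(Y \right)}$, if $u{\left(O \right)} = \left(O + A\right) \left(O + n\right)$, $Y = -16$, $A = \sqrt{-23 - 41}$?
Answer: $18849 - 8 i \approx 18849.0 - 8.0 i$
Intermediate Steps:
$A = 8 i$ ($A = \sqrt{-64} = 8 i \approx 8.0 i$)
$n = 15$ ($n = 8 - \left(\left(-5\right) 2 + 3\right) = 8 - \left(-10 + 3\right) = 8 - -7 = 8 + 7 = 15$)
$u{\left(O \right)} = \left(15 + O\right) \left(O + 8 i\right)$ ($u{\left(O \right)} = \left(O + 8 i\right) \left(O + 15\right) = \left(O + 8 i\right) \left(15 + O\right) = \left(15 + O\right) \left(O + 8 i\right)$)
$18833 + u{\left(Y \right)} = 18833 + \left(\left(-16\right)^{2} + 120 i - 16 \left(15 + 8 i\right)\right) = 18833 + \left(256 + 120 i - \left(240 + 128 i\right)\right) = 18833 + \left(16 - 8 i\right) = 18849 - 8 i$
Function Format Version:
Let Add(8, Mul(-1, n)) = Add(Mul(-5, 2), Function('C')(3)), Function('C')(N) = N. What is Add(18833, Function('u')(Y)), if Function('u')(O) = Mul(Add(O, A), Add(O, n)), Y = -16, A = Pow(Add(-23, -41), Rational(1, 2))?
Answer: Add(18849, Mul(-8, I)) ≈ Add(18849., Mul(-8.0000, I))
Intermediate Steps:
A = Mul(8, I) (A = Pow(-64, Rational(1, 2)) = Mul(8, I) ≈ Mul(8.0000, I))
n = 15 (n = Add(8, Mul(-1, Add(Mul(-5, 2), 3))) = Add(8, Mul(-1, Add(-10, 3))) = Add(8, Mul(-1, -7)) = Add(8, 7) = 15)
Function('u')(O) = Mul(Add(15, O), Add(O, Mul(8, I))) (Function('u')(O) = Mul(Add(O, Mul(8, I)), Add(O, 15)) = Mul(Add(O, Mul(8, I)), Add(15, O)) = Mul(Add(15, O), Add(O, Mul(8, I))))
Add(18833, Function('u')(Y)) = Add(18833, Add(Pow(-16, 2), Mul(120, I), Mul(-16, Add(15, Mul(8, I))))) = Add(18833, Add(256, Mul(120, I), Add(-240, Mul(-128, I)))) = Add(18833, Add(16, Mul(-8, I))) = Add(18849, Mul(-8, I))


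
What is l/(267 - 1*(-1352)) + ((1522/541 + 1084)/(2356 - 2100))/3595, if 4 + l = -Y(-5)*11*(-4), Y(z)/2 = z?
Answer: -110056314163/403044480640 ≈ -0.27306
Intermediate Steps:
Y(z) = 2*z
l = -444 (l = -4 - (2*(-5))*11*(-4) = -4 - (-10*11)*(-4) = -4 - (-110)*(-4) = -4 - 1*440 = -4 - 440 = -444)
l/(267 - 1*(-1352)) + ((1522/541 + 1084)/(2356 - 2100))/3595 = -444/(267 - 1*(-1352)) + ((1522/541 + 1084)/(2356 - 2100))/3595 = -444/(267 + 1352) + ((1522*(1/541) + 1084)/256)*(1/3595) = -444/1619 + ((1522/541 + 1084)*(1/256))*(1/3595) = -444*1/1619 + ((587966/541)*(1/256))*(1/3595) = -444/1619 + (293983/69248)*(1/3595) = -444/1619 + 293983/248946560 = -110056314163/403044480640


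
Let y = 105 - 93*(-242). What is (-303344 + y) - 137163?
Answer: -417896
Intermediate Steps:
y = 22611 (y = 105 + 22506 = 22611)
(-303344 + y) - 137163 = (-303344 + 22611) - 137163 = -280733 - 137163 = -417896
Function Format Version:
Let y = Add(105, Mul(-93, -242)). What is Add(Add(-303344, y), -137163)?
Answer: -417896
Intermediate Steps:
y = 22611 (y = Add(105, 22506) = 22611)
Add(Add(-303344, y), -137163) = Add(Add(-303344, 22611), -137163) = Add(-280733, -137163) = -417896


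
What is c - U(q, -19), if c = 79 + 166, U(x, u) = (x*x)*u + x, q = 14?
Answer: 3955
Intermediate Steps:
U(x, u) = x + u*x² (U(x, u) = x²*u + x = u*x² + x = x + u*x²)
c = 245
c - U(q, -19) = 245 - 14*(1 - 19*14) = 245 - 14*(1 - 266) = 245 - 14*(-265) = 245 - 1*(-3710) = 245 + 3710 = 3955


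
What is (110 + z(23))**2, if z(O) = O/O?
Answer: 12321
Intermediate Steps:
z(O) = 1
(110 + z(23))**2 = (110 + 1)**2 = 111**2 = 12321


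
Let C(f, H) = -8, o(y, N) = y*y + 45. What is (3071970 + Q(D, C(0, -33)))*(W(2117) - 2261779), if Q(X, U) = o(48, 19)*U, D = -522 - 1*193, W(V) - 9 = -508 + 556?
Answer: -6905439852516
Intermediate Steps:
o(y, N) = 45 + y² (o(y, N) = y² + 45 = 45 + y²)
W(V) = 57 (W(V) = 9 + (-508 + 556) = 9 + 48 = 57)
D = -715 (D = -522 - 193 = -715)
Q(X, U) = 2349*U (Q(X, U) = (45 + 48²)*U = (45 + 2304)*U = 2349*U)
(3071970 + Q(D, C(0, -33)))*(W(2117) - 2261779) = (3071970 + 2349*(-8))*(57 - 2261779) = (3071970 - 18792)*(-2261722) = 3053178*(-2261722) = -6905439852516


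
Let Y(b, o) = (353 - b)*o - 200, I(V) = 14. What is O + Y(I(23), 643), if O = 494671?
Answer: 712448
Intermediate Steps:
Y(b, o) = -200 + o*(353 - b) (Y(b, o) = o*(353 - b) - 200 = -200 + o*(353 - b))
O + Y(I(23), 643) = 494671 + (-200 + 353*643 - 1*14*643) = 494671 + (-200 + 226979 - 9002) = 494671 + 217777 = 712448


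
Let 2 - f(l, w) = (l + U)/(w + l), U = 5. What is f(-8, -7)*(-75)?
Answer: -135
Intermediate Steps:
f(l, w) = 2 - (5 + l)/(l + w) (f(l, w) = 2 - (l + 5)/(w + l) = 2 - (5 + l)/(l + w))
f(-8, -7)*(-75) = ((-5 - 8 + 2*(-7))/(-8 - 7))*(-75) = ((-5 - 8 - 14)/(-15))*(-75) = -1/15*(-27)*(-75) = (9/5)*(-75) = -135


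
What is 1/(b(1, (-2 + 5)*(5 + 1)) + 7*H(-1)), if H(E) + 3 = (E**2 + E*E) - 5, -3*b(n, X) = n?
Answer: -3/127 ≈ -0.023622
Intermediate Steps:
b(n, X) = -n/3
H(E) = -8 + 2*E**2 (H(E) = -3 + ((E**2 + E*E) - 5) = -3 + ((E**2 + E**2) - 5) = -3 + (2*E**2 - 5) = -3 + (-5 + 2*E**2) = -8 + 2*E**2)
1/(b(1, (-2 + 5)*(5 + 1)) + 7*H(-1)) = 1/(-1/3*1 + 7*(-8 + 2*(-1)**2)) = 1/(-1/3 + 7*(-8 + 2*1)) = 1/(-1/3 + 7*(-8 + 2)) = 1/(-1/3 + 7*(-6)) = 1/(-1/3 - 42) = 1/(-127/3) = -3/127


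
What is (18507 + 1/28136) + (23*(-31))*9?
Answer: 340164241/28136 ≈ 12090.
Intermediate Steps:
(18507 + 1/28136) + (23*(-31))*9 = (18507 + 1/28136) - 713*9 = 520712953/28136 - 6417 = 340164241/28136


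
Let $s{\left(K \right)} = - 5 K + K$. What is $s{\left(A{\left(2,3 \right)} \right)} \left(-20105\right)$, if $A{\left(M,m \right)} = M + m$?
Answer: $402100$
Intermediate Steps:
$s{\left(K \right)} = - 4 K$
$s{\left(A{\left(2,3 \right)} \right)} \left(-20105\right) = - 4 \left(2 + 3\right) \left(-20105\right) = \left(-4\right) 5 \left(-20105\right) = \left(-20\right) \left(-20105\right) = 402100$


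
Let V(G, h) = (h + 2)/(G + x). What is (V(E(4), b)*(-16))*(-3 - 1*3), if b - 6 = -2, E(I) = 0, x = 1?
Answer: 576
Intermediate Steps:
b = 4 (b = 6 - 2 = 4)
V(G, h) = (2 + h)/(1 + G) (V(G, h) = (h + 2)/(G + 1) = (2 + h)/(1 + G))
(V(E(4), b)*(-16))*(-3 - 1*3) = (((2 + 4)/(1 + 0))*(-16))*(-3 - 1*3) = ((6/1)*(-16))*(-3 - 3) = ((1*6)*(-16))*(-6) = (6*(-16))*(-6) = -96*(-6) = 576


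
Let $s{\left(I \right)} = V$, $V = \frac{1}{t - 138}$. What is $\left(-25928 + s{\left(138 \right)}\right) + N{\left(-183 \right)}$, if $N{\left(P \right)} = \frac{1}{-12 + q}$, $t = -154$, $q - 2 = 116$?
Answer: $- \frac{401261635}{15476} \approx -25928.0$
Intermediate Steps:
$q = 118$ ($q = 2 + 116 = 118$)
$N{\left(P \right)} = \frac{1}{106}$ ($N{\left(P \right)} = \frac{1}{-12 + 118} = \frac{1}{106}$)
$V = - \frac{1}{292}$ ($V = \frac{1}{-154 - 138} = \frac{1}{-292} = - \frac{1}{292} \approx -0.0034247$)
$s{\left(I \right)} = - \frac{1}{292}$
$\left(-25928 + s{\left(138 \right)}\right) + N{\left(-183 \right)} = \left(-25928 - \frac{1}{292}\right) + \frac{1}{106} = - \frac{7570977}{292} + \frac{1}{106} = - \frac{401261635}{15476}$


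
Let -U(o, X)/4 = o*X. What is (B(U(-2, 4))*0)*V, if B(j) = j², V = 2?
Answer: 0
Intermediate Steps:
U(o, X) = -4*X*o (U(o, X) = -4*o*X = -4*X*o)
(B(U(-2, 4))*0)*V = ((-4*4*(-2))²*0)*2 = (32²*0)*2 = (1024*0)*2 = 0*2 = 0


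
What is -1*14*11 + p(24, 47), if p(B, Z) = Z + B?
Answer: -83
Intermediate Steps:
p(B, Z) = B + Z
-1*14*11 + p(24, 47) = -1*14*11 + (24 + 47) = -14*11 + 71 = -154 + 71 = -83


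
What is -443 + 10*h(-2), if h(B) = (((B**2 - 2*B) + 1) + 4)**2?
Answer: 1247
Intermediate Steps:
h(B) = (5 + B**2 - 2*B)**2 (h(B) = ((1 + B**2 - 2*B) + 4)**2 = (5 + B**2 - 2*B)**2)
-443 + 10*h(-2) = -443 + 10*(5 + (-2)**2 - 2*(-2))**2 = -443 + 10*(5 + 4 + 4)**2 = -443 + 10*13**2 = -443 + 10*169 = -443 + 1690 = 1247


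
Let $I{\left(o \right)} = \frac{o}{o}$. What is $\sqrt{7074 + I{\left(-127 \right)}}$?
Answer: $5 \sqrt{283} \approx 84.113$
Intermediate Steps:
$I{\left(o \right)} = 1$
$\sqrt{7074 + I{\left(-127 \right)}} = \sqrt{7074 + 1} = \sqrt{7075} = 5 \sqrt{283}$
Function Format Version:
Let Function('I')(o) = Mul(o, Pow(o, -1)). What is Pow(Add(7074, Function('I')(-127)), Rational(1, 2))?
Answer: Mul(5, Pow(283, Rational(1, 2))) ≈ 84.113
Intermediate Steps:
Function('I')(o) = 1
Pow(Add(7074, Function('I')(-127)), Rational(1, 2)) = Pow(Add(7074, 1), Rational(1, 2)) = Pow(7075, Rational(1, 2)) = Mul(5, Pow(283, Rational(1, 2)))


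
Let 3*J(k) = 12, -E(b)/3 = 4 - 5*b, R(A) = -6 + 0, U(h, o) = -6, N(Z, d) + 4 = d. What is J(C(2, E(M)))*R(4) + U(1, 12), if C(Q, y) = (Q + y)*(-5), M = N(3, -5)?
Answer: -30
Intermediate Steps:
N(Z, d) = -4 + d
R(A) = -6
M = -9 (M = -4 - 5 = -9)
E(b) = -12 + 15*b (E(b) = -3*(4 - 5*b) = -12 + 15*b)
C(Q, y) = -5*Q - 5*y
J(k) = 4 (J(k) = (⅓)*12 = 4)
J(C(2, E(M)))*R(4) + U(1, 12) = 4*(-6) - 6 = -24 - 6 = -30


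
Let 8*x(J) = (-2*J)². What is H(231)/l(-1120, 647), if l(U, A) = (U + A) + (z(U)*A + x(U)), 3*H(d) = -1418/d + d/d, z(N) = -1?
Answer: -1187/433873440 ≈ -2.7358e-6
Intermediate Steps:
H(d) = ⅓ - 1418/(3*d) (H(d) = (-1418/d + d/d)/3 = (-1418/d + 1)/3 = (1 - 1418/d)/3 = ⅓ - 1418/(3*d))
x(J) = J²/2 (x(J) = (-2*J)²/8 = (4*J²)/8 = J²/2)
l(U, A) = U + U²/2 (l(U, A) = (U + A) + (-A + U²/2) = (A + U) + (U²/2 - A) = U + U²/2)
H(231)/l(-1120, 647) = ((⅓)*(-1418 + 231)/231)/(((½)*(-1120)*(2 - 1120))) = ((⅓)*(1/231)*(-1187))/(((½)*(-1120)*(-1118))) = -1187/693/626080 = -1187/693*1/626080 = -1187/433873440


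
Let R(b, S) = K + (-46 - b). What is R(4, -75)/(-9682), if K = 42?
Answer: 4/4841 ≈ 0.00082628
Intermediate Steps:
R(b, S) = -4 - b (R(b, S) = 42 + (-46 - b) = -4 - b)
R(4, -75)/(-9682) = (-4 - 1*4)/(-9682) = (-4 - 4)*(-1/9682) = -8*(-1/9682) = 4/4841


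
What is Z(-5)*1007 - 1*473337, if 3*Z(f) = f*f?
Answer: -1394836/3 ≈ -4.6495e+5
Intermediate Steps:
Z(f) = f²/3 (Z(f) = (f*f)/3 = f²/3)
Z(-5)*1007 - 1*473337 = ((⅓)*(-5)²)*1007 - 1*473337 = ((⅓)*25)*1007 - 473337 = (25/3)*1007 - 473337 = 25175/3 - 473337 = -1394836/3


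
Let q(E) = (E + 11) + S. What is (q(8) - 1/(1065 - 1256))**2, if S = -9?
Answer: 3651921/36481 ≈ 100.10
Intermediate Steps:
q(E) = 2 + E (q(E) = (E + 11) - 9 = (11 + E) - 9 = 2 + E)
(q(8) - 1/(1065 - 1256))**2 = ((2 + 8) - 1/(1065 - 1256))**2 = (10 - 1/(-191))**2 = (10 - 1*(-1/191))**2 = (10 + 1/191)**2 = (1911/191)**2 = 3651921/36481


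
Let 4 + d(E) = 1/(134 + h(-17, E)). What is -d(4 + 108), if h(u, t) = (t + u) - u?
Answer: 983/246 ≈ 3.9959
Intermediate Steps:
h(u, t) = t
d(E) = -4 + 1/(134 + E)
-d(4 + 108) = -(-535 - 4*(4 + 108))/(134 + (4 + 108)) = -(-535 - 4*112)/(134 + 112) = -(-535 - 448)/246 = -(-983)/246 = -1*(-983/246) = 983/246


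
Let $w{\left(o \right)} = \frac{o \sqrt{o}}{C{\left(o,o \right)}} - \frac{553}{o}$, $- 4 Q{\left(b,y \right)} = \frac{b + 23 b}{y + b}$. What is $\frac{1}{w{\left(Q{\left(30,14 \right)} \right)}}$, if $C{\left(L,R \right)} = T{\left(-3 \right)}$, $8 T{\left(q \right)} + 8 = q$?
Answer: $\frac{44085295485}{5971162076339} - \frac{264627000 i \sqrt{55}}{5971162076339} \approx 0.007383 - 0.00032867 i$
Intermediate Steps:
$T{\left(q \right)} = -1 + \frac{q}{8}$
$Q{\left(b,y \right)} = - \frac{6 b}{b + y}$ ($Q{\left(b,y \right)} = - \frac{\left(b + 23 b\right) \frac{1}{y + b}}{4} = - \frac{24 b \frac{1}{b + y}}{4} = - \frac{6 b}{b + y}$)
$C{\left(L,R \right)} = - \frac{11}{8}$ ($C{\left(L,R \right)} = -1 + \frac{1}{8} \left(-3\right) = -1 - \frac{3}{8} = - \frac{11}{8}$)
$w{\left(o \right)} = - \frac{553}{o} - \frac{8 o^{\frac{3}{2}}}{11}$ ($w{\left(o \right)} = \frac{o \sqrt{o}}{- \frac{11}{8}} - \frac{553}{o} = o^{\frac{3}{2}} \left(- \frac{8}{11}\right) - \frac{553}{o} = - \frac{8 o^{\frac{3}{2}}}{11} - \frac{553}{o} = - \frac{553}{o} - \frac{8 o^{\frac{3}{2}}}{11}$)
$\frac{1}{w{\left(Q{\left(30,14 \right)} \right)}} = \frac{1}{\frac{1}{11} \frac{1}{\left(-6\right) 30 \frac{1}{30 + 14}} \left(-6083 - 8 \left(\left(-6\right) 30 \frac{1}{30 + 14}\right)^{\frac{5}{2}}\right)} = \frac{1}{\frac{1}{11} \frac{1}{\left(-6\right) 30 \cdot \frac{1}{44}} \left(-6083 - 8 \left(\left(-6\right) 30 \cdot \frac{1}{44}\right)^{\frac{5}{2}}\right)} = \frac{1}{\frac{1}{11} \frac{1}{- \frac{45}{11}} \left(-6083 - 8 \left(- \frac{45}{11}\right)^{\frac{5}{2}}\right)} = \frac{1}{\frac{1}{11} \left(- \frac{11}{45}\right) \left(-6083 - 8 \frac{6075 i \sqrt{55}}{1331}\right)} = \frac{1}{\frac{1}{11} \left(- \frac{11}{45}\right) \left(-6083 - \frac{48600 i \sqrt{55}}{1331}\right)} = \frac{1}{\frac{6083}{45} + \frac{1080 i \sqrt{55}}{1331}}$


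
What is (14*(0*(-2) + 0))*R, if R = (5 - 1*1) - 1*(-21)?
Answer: 0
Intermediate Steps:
R = 25 (R = (5 - 1) + 21 = 4 + 21 = 25)
(14*(0*(-2) + 0))*R = (14*(0*(-2) + 0))*25 = (14*(0 + 0))*25 = (14*0)*25 = 0*25 = 0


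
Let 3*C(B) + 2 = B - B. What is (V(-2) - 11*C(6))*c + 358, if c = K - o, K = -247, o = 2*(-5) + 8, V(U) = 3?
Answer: -6521/3 ≈ -2173.7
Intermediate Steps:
o = -2 (o = -10 + 8 = -2)
C(B) = -2/3 (C(B) = -2/3 + (B - B)/3 = -2/3 + (1/3)*0 = -2/3 + 0 = -2/3)
c = -245 (c = -247 - 1*(-2) = -247 + 2 = -245)
(V(-2) - 11*C(6))*c + 358 = (3 - 11*(-2/3))*(-245) + 358 = (3 + 22/3)*(-245) + 358 = (31/3)*(-245) + 358 = -7595/3 + 358 = -6521/3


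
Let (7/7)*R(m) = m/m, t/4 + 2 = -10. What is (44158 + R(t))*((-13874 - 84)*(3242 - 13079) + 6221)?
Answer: 6063519407653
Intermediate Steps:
t = -48 (t = -8 + 4*(-10) = -8 - 40 = -48)
R(m) = 1 (R(m) = m/m = 1)
(44158 + R(t))*((-13874 - 84)*(3242 - 13079) + 6221) = (44158 + 1)*((-13874 - 84)*(3242 - 13079) + 6221) = 44159*(-13958*(-9837) + 6221) = 44159*(137304846 + 6221) = 44159*137311067 = 6063519407653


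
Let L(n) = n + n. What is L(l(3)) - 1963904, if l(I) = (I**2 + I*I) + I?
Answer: -1963862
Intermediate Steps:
l(I) = I + 2*I**2 (l(I) = (I**2 + I**2) + I = 2*I**2 + I = I + 2*I**2)
L(n) = 2*n
L(l(3)) - 1963904 = 2*(3*(1 + 2*3)) - 1963904 = 2*(3*(1 + 6)) - 1963904 = 2*(3*7) - 1963904 = 2*21 - 1963904 = 42 - 1963904 = -1963862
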